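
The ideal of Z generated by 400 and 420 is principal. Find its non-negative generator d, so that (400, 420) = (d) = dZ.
In the PID Z, (a, b) is generated by gcd(a, b). Compute gcd(420, 400) with the extended Euclidean algorithm, tracking rows (r, s, t) with s·420 + t·400 = r:
  row A: (420, 1, 0)   [1·420 + 0·400 = 420]
  row B: (400, 0, 1)   [0·420 + 1·400 = 400]
  420 = 1·400 + 20   → row C = row A − 1·row B = (20, 1, −1)   [check: 1·420 − 1·400 = 20]
  400 = 20·20 + 0   → remainder 0, stop. gcd = 20 (last nonzero row C).
So gcd(400, 420) = 20, with Bézout identity 1·420 − 1·400 = 20. Containment (⊇): the Bézout identity exhibits 20 as an element of (400, 420), giving (20) ⊆ (400, 420). Containment (⊆): since 20 | 400 and 20 | 420 (400 = 20·20, 420 = 20·21), every Z-linear combination of 400 and 420 is divisible by 20, so (400, 420) ⊆ (20). Therefore (400, 420) = (20), d = 20.

Final answer: (400, 420) = (20); d = 20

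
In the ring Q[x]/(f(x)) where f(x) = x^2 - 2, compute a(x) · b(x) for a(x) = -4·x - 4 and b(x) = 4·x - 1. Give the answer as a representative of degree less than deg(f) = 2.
First multiply in Q[x] without reducing: a · b = -16·x^2 - 12·x + 4. Now divide by f(x) = x^2 - 2, eliminating the leading term at each step:
  leading term -16·x^2: subtract (-16)·f(x) = 32 - 16·x^2, leaving -12·x - 28
The degree is now < 2, so this is the remainder. Hence a · b ≡ -12·x - 28 in Q[x]/(f).

Final answer: a · b ≡ -12·x - 28 (mod f(x))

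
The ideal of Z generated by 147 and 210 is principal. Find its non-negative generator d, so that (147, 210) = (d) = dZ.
In the PID Z, (a, b) is generated by gcd(a, b). Compute gcd(210, 147) with the extended Euclidean algorithm, tracking rows (r, s, t) with s·210 + t·147 = r:
  row A: (210, 1, 0)   [1·210 + 0·147 = 210]
  row B: (147, 0, 1)   [0·210 + 1·147 = 147]
  210 = 1·147 + 63   → row C = row A − 1·row B = (63, 1, −1)   [check: 1·210 − 1·147 = 63]
  147 = 2·63 + 21   → row D = row B − 2·row C = (21, −2, 3)   [check: −2·210 + 3·147 = 21]
  63 = 3·21 + 0   → remainder 0, stop. gcd = 21 (last nonzero row D).
So gcd(147, 210) = 21, with Bézout identity −2·210 + 3·147 = 21. Containment (⊇): the Bézout identity exhibits 21 as an element of (147, 210), giving (21) ⊆ (147, 210). Containment (⊆): since 21 | 147 and 21 | 210 (147 = 21·7, 210 = 21·10), every Z-linear combination of 147 and 210 is divisible by 21, so (147, 210) ⊆ (21). Therefore (147, 210) = (21), d = 21.

Final answer: (147, 210) = (21); d = 21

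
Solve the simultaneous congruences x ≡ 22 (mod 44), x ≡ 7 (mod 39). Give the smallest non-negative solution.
x ≡ 1606 (mod 1716); the representative in [0, 1716) is 1606

The moduli 44, 39 are pairwise coprime, so by the CRT there is a unique solution mod 44·39 = 1716.
Solve by successive substitution. Start with x ≡ 22 (mod 44).
  Combine with x ≡ 7 (mod 39): write x = 22 + 44·t and require 22 + 44·t ≡ 7 (mod 39), i.e. 44·t ≡ 7 − 22 ≡ 24 (mod 39). Since 44^(−1) ≡ 8 (mod 39) (44 ≡ 5 (mod 39)), t ≡ 8·24 ≡ 36 (mod 39). So x ≡ 22 + 44·36 = 1606 (mod 1716).
Unique solution in [0, 1716): x = 1606.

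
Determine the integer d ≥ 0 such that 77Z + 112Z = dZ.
In the PID Z, (a, b) is generated by gcd(a, b). Compute gcd(112, 77) with the extended Euclidean algorithm, tracking rows (r, s, t) with s·112 + t·77 = r:
  row A: (112, 1, 0)   [1·112 + 0·77 = 112]
  row B: (77, 0, 1)   [0·112 + 1·77 = 77]
  112 = 1·77 + 35   → row C = row A − 1·row B = (35, 1, −1)   [check: 1·112 − 1·77 = 35]
  77 = 2·35 + 7   → row D = row B − 2·row C = (7, −2, 3)   [check: −2·112 + 3·77 = 7]
  35 = 5·7 + 0   → remainder 0, stop. gcd = 7 (last nonzero row D).
So gcd(77, 112) = 7, with Bézout identity −2·112 + 3·77 = 7. Containment (⊇): the Bézout identity exhibits 7 as an element of (77, 112), giving (7) ⊆ (77, 112). Containment (⊆): since 7 | 77 and 7 | 112 (77 = 7·11, 112 = 7·16), every Z-linear combination of 77 and 112 is divisible by 7, so (77, 112) ⊆ (7). Therefore (77, 112) = (7), d = 7.

Final answer: (77, 112) = (7); d = 7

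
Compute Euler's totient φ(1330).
φ(1330) = 432

φ is multiplicative, with φ(p^e) = p^e − p^(e−1). Factorise 1330 = 2 · 5 · 7 · 19. Then
  φ(1330) = (2 − 1) · (5 − 1) · (7 − 1) · (19 − 1) = 1 · 4 · 6 · 18 = 432.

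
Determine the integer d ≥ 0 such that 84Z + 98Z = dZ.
In the PID Z, (a, b) is generated by gcd(a, b). Compute gcd(98, 84) with the extended Euclidean algorithm, tracking rows (r, s, t) with s·98 + t·84 = r:
  row A: (98, 1, 0)   [1·98 + 0·84 = 98]
  row B: (84, 0, 1)   [0·98 + 1·84 = 84]
  98 = 1·84 + 14   → row C = row A − 1·row B = (14, 1, −1)   [check: 1·98 − 1·84 = 14]
  84 = 6·14 + 0   → remainder 0, stop. gcd = 14 (last nonzero row C).
So gcd(84, 98) = 14, with Bézout identity 1·98 − 1·84 = 14. Containment (⊇): the Bézout identity exhibits 14 as an element of (84, 98), giving (14) ⊆ (84, 98). Containment (⊆): since 14 | 84 and 14 | 98 (84 = 14·6, 98 = 14·7), every Z-linear combination of 84 and 98 is divisible by 14, so (84, 98) ⊆ (14). Therefore (84, 98) = (14), d = 14.

Final answer: (84, 98) = (14); d = 14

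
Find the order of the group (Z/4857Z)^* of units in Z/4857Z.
|(Z/4857Z)^*| = 3236

(Z/4857Z)^* consists of the classes a with gcd(a, 4857) = 1, so its order is φ(4857). φ is multiplicative, with φ(p^e) = p^e − p^(e−1). Factorise 4857 = 3 · 1619. Then
  φ(4857) = (3 − 1) · (1619 − 1) = 2 · 1618 = 3236.
Thus |(Z/4857Z)^*| = 3236.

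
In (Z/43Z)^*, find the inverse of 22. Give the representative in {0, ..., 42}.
Apply the extended Euclidean algorithm to (43, 22), tracking rows (r, s, t) with s·43 + t·22 = r. Each division r_prev = q·r_cur + r_new produces the new row as (previous row) − q·(current row):
  row A: (43, 1, 0)   [1·43 + 0·22 = 43]
  row B: (22, 0, 1)   [0·43 + 1·22 = 22]
  43 = 1·22 + 21   → row C = row A − 1·row B = (21, 1, −1)   [check: 1·43 − 1·22 = 21]
  22 = 1·21 + 1   → row D = row B − 1·row C = (1, −1, 2)   [check: −1·43 + 2·22 = 1]
  21 = 21·1 + 0   → remainder 0, stop. gcd = 1 (last nonzero row D).
The gcd is 1, so 22 is invertible mod 43. The last nonzero row gives −1·43 + 2·22 = 1, so t = 2. So 22^(−1) ≡ 2 (mod 43). Verify: 22 · 2 = 44 ≡ 1 (mod 43). ✓

Final answer: 22^(−1) ≡ 2 (mod 43)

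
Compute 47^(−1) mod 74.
47^(−1) ≡ 63 (mod 74)

Apply the extended Euclidean algorithm to (74, 47), tracking rows (r, s, t) with s·74 + t·47 = r. Each division r_prev = q·r_cur + r_new produces the new row as (previous row) − q·(current row):
  row A: (74, 1, 0)   [1·74 + 0·47 = 74]
  row B: (47, 0, 1)   [0·74 + 1·47 = 47]
  74 = 1·47 + 27   → row C = row A − 1·row B = (27, 1, −1)   [check: 1·74 − 1·47 = 27]
  47 = 1·27 + 20   → row D = row B − 1·row C = (20, −1, 2)   [check: −1·74 + 2·47 = 20]
  27 = 1·20 + 7   → row E = row C − 1·row D = (7, 2, −3)   [check: 2·74 − 3·47 = 7]
  20 = 2·7 + 6   → row F = row D − 2·row E = (6, −5, 8)   [check: −5·74 + 8·47 = 6]
  7 = 1·6 + 1   → row G = row E − 1·row F = (1, 7, −11)   [check: 7·74 − 11·47 = 1]
  6 = 6·1 + 0   → remainder 0, stop. gcd = 1 (last nonzero row G).
The gcd is 1, so 47 is invertible mod 74. The last nonzero row gives 7·74 − 11·47 = 1, so t = −11. So 47^(−1) ≡ −11 ≡ 63 (mod 74). Verify: 47 · 63 = 2961 ≡ 1 (mod 74). ✓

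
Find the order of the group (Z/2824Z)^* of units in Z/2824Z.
|(Z/2824Z)^*| = 1408

(Z/2824Z)^* consists of the classes a with gcd(a, 2824) = 1, so its order is φ(2824). φ is multiplicative, with φ(p^e) = p^e − p^(e−1). Factorise 2824 = 2^3 · 353. Then
  φ(2824) = (2^3 − 2^2) · (353 − 1) = 4 · 352 = 1408.
Thus |(Z/2824Z)^*| = 1408.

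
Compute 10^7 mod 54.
10

Use repeated squaring. Binary(7) = 111. Walk through the bits of the exponent 7 left-to-right: at each bit after the leading one, square the running value, then multiply by 10 if the bit is 1 (always reducing mod 54):
  bit 1 = 1 (leading): start with 10.
  bit 2 = 1: square 10^2 = 100 ≡ 46; bit is 1, so multiply 46·10 = 460 ≡ 28 (mod 54).
  bit 3 = 1: square 28^2 = 784 ≡ 28; bit is 1, so multiply 28·10 = 280 ≡ 10 (mod 54).
Final value: 10^7 ≡ 10 (mod 54).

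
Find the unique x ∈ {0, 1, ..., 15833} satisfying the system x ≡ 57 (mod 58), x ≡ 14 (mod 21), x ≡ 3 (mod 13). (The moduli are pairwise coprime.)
x ≡ 1043 (mod 15834); the representative in [0, 15834) is 1043

The moduli 58, 21, 13 are pairwise coprime, so by the CRT there is a unique solution mod 58·21·13 = 15834.
Solve by successive substitution. Start with x ≡ 57 (mod 58).
  Combine with x ≡ 14 (mod 21): write x = 57 + 58·t and require 57 + 58·t ≡ 14 (mod 21), i.e. 58·t ≡ 14 − 57 ≡ 20 (mod 21). Since 58^(−1) ≡ 4 (mod 21) (58 ≡ 16 (mod 21)), t ≡ 4·20 ≡ 17 (mod 21). So x ≡ 57 + 58·17 = 1043 (mod 1218).
  Combine with x ≡ 3 (mod 13): write x = 1043 + 1218·t and require 1043 + 1218·t ≡ 3 (mod 13), i.e. 1218·t ≡ 3 − 1043 ≡ 0 (mod 13). Since 1218^(−1) ≡ 3 (mod 13) (1218 ≡ 9 (mod 13)), t ≡ 3·0 ≡ 0 (mod 13). So x ≡ 1043 + 1218·0 = 1043 (mod 15834).
Unique solution in [0, 15834): x = 1043.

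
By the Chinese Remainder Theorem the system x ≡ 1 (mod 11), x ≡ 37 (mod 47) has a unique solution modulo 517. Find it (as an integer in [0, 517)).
The moduli 11, 47 are pairwise coprime, so by the CRT there is a unique solution mod 11·47 = 517.
Solve by successive substitution. Start with x ≡ 1 (mod 11).
  Combine with x ≡ 37 (mod 47): write x = 1 + 11·t and require 1 + 11·t ≡ 37 (mod 47), i.e. 11·t ≡ 37 − 1 ≡ 36 (mod 47). Since 11^(−1) ≡ 30 (mod 47), t ≡ 30·36 ≡ 46 (mod 47). So x ≡ 1 + 11·46 = 507 (mod 517).
Unique solution in [0, 517): x = 507.

Final answer: x ≡ 507 (mod 517); the representative in [0, 517) is 507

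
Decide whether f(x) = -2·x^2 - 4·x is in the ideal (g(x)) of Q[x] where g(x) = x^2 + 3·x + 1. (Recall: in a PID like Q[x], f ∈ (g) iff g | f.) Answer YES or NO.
In Q[x] the ideal (g) consists of all multiples of g, so f ∈ (g) iff g | f, i.e. iff the remainder of f on division by g is 0. Divide f by g (g is monic, so eliminate the leading term of the running remainder at each step):
  leading term -2·x^2: subtract (-2)·g(x) = -2·x^2 - 6·x - 2, leaving 2·x + 2
The remainder r(x) = 2·x + 2 ≠ 0 (and deg r < deg g), so g ∤ f, i.e. f ∉ (g).

Final answer: NO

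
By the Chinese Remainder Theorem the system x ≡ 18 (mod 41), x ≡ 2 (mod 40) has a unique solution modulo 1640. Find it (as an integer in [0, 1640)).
x ≡ 1002 (mod 1640); the representative in [0, 1640) is 1002

The moduli 41, 40 are pairwise coprime, so by the CRT there is a unique solution mod 41·40 = 1640.
Solve by successive substitution. Start with x ≡ 18 (mod 41).
  Combine with x ≡ 2 (mod 40): write x = 18 + 41·t and require 18 + 41·t ≡ 2 (mod 40), i.e. 41·t ≡ 2 − 18 ≡ 24 (mod 40). Since 41^(−1) ≡ 1 (mod 40) (41 ≡ 1 (mod 40)), t ≡ 1·24 ≡ 24 (mod 40). So x ≡ 18 + 41·24 = 1002 (mod 1640).
Unique solution in [0, 1640): x = 1002.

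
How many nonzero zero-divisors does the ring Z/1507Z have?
In Z/1507Z each nonzero element is either a unit (gcd with 1507 is 1) or a zero-divisor (gcd > 1). The number of units is φ(1507): factorise 1507 = 11 · 137, so φ(1507) = (11 − 1) · (137 − 1) = 10 · 136 = 1360. The nonzero elements number 1507 − 1 = 1506. Hence the nonzero zero-divisors number 1506 − 1360 = 146.

Final answer: Z/1507Z has 146 nonzero zero-divisors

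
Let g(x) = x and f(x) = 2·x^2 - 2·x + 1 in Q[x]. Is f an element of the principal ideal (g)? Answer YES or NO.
In Q[x] the ideal (g) consists of all multiples of g, so f ∈ (g) iff g | f, i.e. iff the remainder of f on division by g is 0. Divide f by g (g is monic, so eliminate the leading term of the running remainder at each step):
  leading term 2·x^2: subtract (2·x)·g(x) = 2·x^2, leaving 1 - 2·x
  leading term -2·x: subtract (-2)·g(x) = -2·x, leaving 1
The remainder r(x) = 1 ≠ 0 (and deg r < deg g), so g ∤ f, i.e. f ∉ (g).

Final answer: NO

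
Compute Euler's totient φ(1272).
φ is multiplicative, with φ(p^e) = p^e − p^(e−1). Factorise 1272 = 2^3 · 3 · 53. Then
  φ(1272) = (2^3 − 2^2) · (3 − 1) · (53 − 1) = 4 · 2 · 52 = 416.

Final answer: φ(1272) = 416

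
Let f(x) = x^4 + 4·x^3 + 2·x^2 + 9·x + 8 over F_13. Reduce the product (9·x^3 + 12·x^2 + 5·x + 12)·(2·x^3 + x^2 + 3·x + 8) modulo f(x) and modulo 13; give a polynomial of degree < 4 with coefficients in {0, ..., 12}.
a · b ≡ x^3 + 5·x^2 + 11·x + 5 (mod f(x))

Multiply as integer polynomials: a · b = 18·x^6 + 33·x^5 + 49·x^4 + 137·x^3 + 123·x^2 + 76·x + 96. Reducing coefficients mod 13: a · b ≡ 5·x^6 + 7·x^5 + 10·x^4 + 7·x^3 + 6·x^2 + 11·x + 5. Now divide by f(x) = x^4 + 4·x^3 + 2·x^2 + 9·x + 8 in F_13[x], eliminating the leading term at each step:
  leading term 5·x^6: subtract (5·x^2)·f(x) = 5·x^6 + 7·x^5 + 10·x^4 + 6·x^3 + x^2, leaving x^3 + 5·x^2 + 11·x + 5 (coefficients mod 13)
The degree is now < 4, so this is the remainder. Hence a · b ≡ x^3 + 5·x^2 + 11·x + 5 in F_13[x]/(f).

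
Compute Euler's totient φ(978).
φ(978) = 324

φ is multiplicative, with φ(p^e) = p^e − p^(e−1). Factorise 978 = 2 · 3 · 163. Then
  φ(978) = (2 − 1) · (3 − 1) · (163 − 1) = 1 · 2 · 162 = 324.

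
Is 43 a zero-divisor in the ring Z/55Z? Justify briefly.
NO

gcd(43, 55) = 1, so 43 is a unit in Z/55Z (it has a multiplicative inverse). A unit cannot be a zero-divisor: if 43·b ≡ 0 then multiplying both sides by 43^(−1) gives b ≡ 0. So 43 is not a zero-divisor.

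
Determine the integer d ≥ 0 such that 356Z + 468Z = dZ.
In the PID Z, (a, b) is generated by gcd(a, b). Compute gcd(468, 356) with the extended Euclidean algorithm, tracking rows (r, s, t) with s·468 + t·356 = r:
  row A: (468, 1, 0)   [1·468 + 0·356 = 468]
  row B: (356, 0, 1)   [0·468 + 1·356 = 356]
  468 = 1·356 + 112   → row C = row A − 1·row B = (112, 1, −1)   [check: 1·468 − 1·356 = 112]
  356 = 3·112 + 20   → row D = row B − 3·row C = (20, −3, 4)   [check: −3·468 + 4·356 = 20]
  112 = 5·20 + 12   → row E = row C − 5·row D = (12, 16, −21)   [check: 16·468 − 21·356 = 12]
  20 = 1·12 + 8   → row F = row D − 1·row E = (8, −19, 25)   [check: −19·468 + 25·356 = 8]
  12 = 1·8 + 4   → row G = row E − 1·row F = (4, 35, −46)   [check: 35·468 − 46·356 = 4]
  8 = 2·4 + 0   → remainder 0, stop. gcd = 4 (last nonzero row G).
So gcd(356, 468) = 4, with Bézout identity 35·468 − 46·356 = 4. Containment (⊇): the Bézout identity exhibits 4 as an element of (356, 468), giving (4) ⊆ (356, 468). Containment (⊆): since 4 | 356 and 4 | 468 (356 = 4·89, 468 = 4·117), every Z-linear combination of 356 and 468 is divisible by 4, so (356, 468) ⊆ (4). Therefore (356, 468) = (4), d = 4.

Final answer: (356, 468) = (4); d = 4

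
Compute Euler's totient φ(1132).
φ is multiplicative, with φ(p^e) = p^e − p^(e−1). Factorise 1132 = 2^2 · 283. Then
  φ(1132) = (2^2 − 2^1) · (283 − 1) = 2 · 282 = 564.

Final answer: φ(1132) = 564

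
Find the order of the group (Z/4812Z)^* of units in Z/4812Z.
|(Z/4812Z)^*| = 1600

(Z/4812Z)^* consists of the classes a with gcd(a, 4812) = 1, so its order is φ(4812). φ is multiplicative, with φ(p^e) = p^e − p^(e−1). Factorise 4812 = 2^2 · 3 · 401. Then
  φ(4812) = (2^2 − 2^1) · (3 − 1) · (401 − 1) = 2 · 2 · 400 = 1600.
Thus |(Z/4812Z)^*| = 1600.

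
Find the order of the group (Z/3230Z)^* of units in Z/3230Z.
|(Z/3230Z)^*| = 1152

(Z/3230Z)^* consists of the classes a with gcd(a, 3230) = 1, so its order is φ(3230). φ is multiplicative, with φ(p^e) = p^e − p^(e−1). Factorise 3230 = 2 · 5 · 17 · 19. Then
  φ(3230) = (2 − 1) · (5 − 1) · (17 − 1) · (19 − 1) = 1 · 4 · 16 · 18 = 1152.
Thus |(Z/3230Z)^*| = 1152.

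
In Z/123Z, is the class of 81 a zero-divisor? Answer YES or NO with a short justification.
gcd(81, 123) = 3 > 1, so 81 is not a unit in Z/123Z. In Z/nZ every nonzero non-unit is a zero-divisor: explicitly, take b = 123/gcd = 41 ≠ 0 (mod 123); then 81·41 = 3321 = 27·123, i.e. 81·41 ≡ 0 (mod 123). So 81 is a zero-divisor.

Final answer: YES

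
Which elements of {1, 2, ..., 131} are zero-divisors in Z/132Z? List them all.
An element a ∈ Z/132Z (with a ≠ 0) is a zero-divisor iff gcd(a, 132) > 1 (because a is a unit precisely when gcd(a, n) = 1, and in Z/nZ every nonzero, non-unit element is a zero-divisor). Scan a = 1, ..., 131 and keep those with gcd(a, 132) > 1:
  gcd(2, 132) = 2, gcd(3, 132) = 3, gcd(4, 132) = 4, gcd(6, 132) = 6, gcd(8, 132) = 4, gcd(9, 132) = 3, gcd(10, 132) = 2, gcd(11, 132) = 11, gcd(12, 132) = 12, gcd(14, 132) = 2, gcd(15, 132) = 3, gcd(16, 132) = 4, gcd(18, 132) = 6, gcd(20, 132) = 4, gcd(21, 132) = 3, gcd(22, 132) = 22, gcd(24, 132) = 12, gcd(26, 132) = 2, gcd(27, 132) = 3, gcd(28, 132) = 4, gcd(30, 132) = 6, gcd(32, 132) = 4, gcd(33, 132) = 33, gcd(34, 132) = 2, gcd(36, 132) = 12, gcd(38, 132) = 2, gcd(39, 132) = 3, gcd(40, 132) = 4, gcd(42, 132) = 6, gcd(44, 132) = 44, gcd(45, 132) = 3, gcd(46, 132) = 2, gcd(48, 132) = 12, gcd(50, 132) = 2, gcd(51, 132) = 3, gcd(52, 132) = 4, gcd(54, 132) = 6, gcd(55, 132) = 11, gcd(56, 132) = 4, gcd(57, 132) = 3, gcd(58, 132) = 2, gcd(60, 132) = 12, gcd(62, 132) = 2, gcd(63, 132) = 3, gcd(64, 132) = 4, gcd(66, 132) = 66, gcd(68, 132) = 4, gcd(69, 132) = 3, gcd(70, 132) = 2, gcd(72, 132) = 12, gcd(74, 132) = 2, gcd(75, 132) = 3, gcd(76, 132) = 4, gcd(77, 132) = 11, gcd(78, 132) = 6, gcd(80, 132) = 4, gcd(81, 132) = 3, gcd(82, 132) = 2, gcd(84, 132) = 12, gcd(86, 132) = 2, gcd(87, 132) = 3, gcd(88, 132) = 44, gcd(90, 132) = 6, gcd(92, 132) = 4, gcd(93, 132) = 3, gcd(94, 132) = 2, gcd(96, 132) = 12, gcd(98, 132) = 2, gcd(99, 132) = 33, gcd(100, 132) = 4, gcd(102, 132) = 6, gcd(104, 132) = 4, gcd(105, 132) = 3, gcd(106, 132) = 2, gcd(108, 132) = 12, gcd(110, 132) = 22, gcd(111, 132) = 3, gcd(112, 132) = 4, gcd(114, 132) = 6, gcd(116, 132) = 4, gcd(117, 132) = 3, gcd(118, 132) = 2, gcd(120, 132) = 12, gcd(121, 132) = 11, gcd(122, 132) = 2, gcd(123, 132) = 3, gcd(124, 132) = 4, gcd(126, 132) = 6, gcd(128, 132) = 4, gcd(129, 132) = 3, gcd(130, 132) = 2.
All other a ∈ {1, ..., 131} have gcd(a, 132) = 1 and are units. So the nonzero zero-divisors are exactly the 91 values of a appearing in this scan.

Final answer: nonzero zero-divisors of Z/132Z = {2, 3, 4, 6, 8, 9, 10, 11, 12, 14, 15, 16, 18, 20, 21, 22, 24, 26, 27, 28, 30, 32, 33, 34, 36, 38, 39, 40, 42, 44, 45, 46, 48, 50, 51, 52, 54, 55, 56, 57, 58, 60, 62, 63, 64, 66, 68, 69, 70, 72, 74, 75, 76, 77, 78, 80, 81, 82, 84, 86, 87, 88, 90, 92, 93, 94, 96, 98, 99, 100, 102, 104, 105, 106, 108, 110, 111, 112, 114, 116, 117, 118, 120, 121, 122, 123, 124, 126, 128, 129, 130}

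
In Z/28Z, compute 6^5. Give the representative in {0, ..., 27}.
Use repeated squaring. Binary(5) = 101. Walk through the bits of the exponent 5 left-to-right: at each bit after the leading one, square the running value, then multiply by 6 if the bit is 1 (always reducing mod 28):
  bit 1 = 1 (leading): start with 6.
  bit 2 = 0: square 6^2 = 36 ≡ 8 (mod 28).
  bit 3 = 1: square 8^2 = 64 ≡ 8; bit is 1, so multiply 8·6 = 48 ≡ 20 (mod 28).
Final value: 6^5 ≡ 20 (mod 28).

Final answer: 20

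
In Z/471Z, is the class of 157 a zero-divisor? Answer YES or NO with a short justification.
YES

gcd(157, 471) = 157 > 1, so 157 is not a unit in Z/471Z. In Z/nZ every nonzero non-unit is a zero-divisor: explicitly, take b = 471/gcd = 3 ≠ 0 (mod 471); then 157·3 = 471 = 1·471, i.e. 157·3 ≡ 0 (mod 471). So 157 is a zero-divisor.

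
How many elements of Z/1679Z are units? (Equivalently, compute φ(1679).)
Z/1679Z has φ(1679) = 1584 units

An element a ∈ Z/1679Z is a unit iff gcd(a, 1679) = 1, so the number of units is φ(1679). φ is multiplicative, with φ(p^e) = p^e − p^(e−1). Factorise 1679 = 23 · 73. Then
  φ(1679) = (23 − 1) · (73 − 1) = 22 · 72 = 1584.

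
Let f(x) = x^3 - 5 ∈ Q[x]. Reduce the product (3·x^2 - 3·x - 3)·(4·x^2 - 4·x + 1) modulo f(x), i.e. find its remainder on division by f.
First multiply in Q[x] without reducing: a · b = 12·x^4 - 24·x^3 + 3·x^2 + 9·x - 3. Now divide by f(x) = x^3 - 5, eliminating the leading term at each step:
  leading term 12·x^4: subtract (12·x)·f(x) = 12·x^4 - 60·x, leaving -24·x^3 + 3·x^2 + 69·x - 3
  leading term -24·x^3: subtract (-24)·f(x) = 120 - 24·x^3, leaving 3·x^2 + 69·x - 123
The degree is now < 3, so this is the remainder. Hence a · b ≡ 3·x^2 + 69·x - 123 in Q[x]/(f).

Final answer: a · b ≡ 3·x^2 + 69·x - 123 (mod f(x))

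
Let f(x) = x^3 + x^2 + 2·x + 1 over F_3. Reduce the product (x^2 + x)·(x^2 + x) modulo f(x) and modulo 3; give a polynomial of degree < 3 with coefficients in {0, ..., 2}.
a · b ≡ x^2 + 2 (mod f(x))

Multiply as integer polynomials: a · b = x^4 + 2·x^3 + x^2. Reducing coefficients mod 3: a · b ≡ x^4 + 2·x^3 + x^2. Now divide by f(x) = x^3 + x^2 + 2·x + 1 in F_3[x], eliminating the leading term at each step:
  leading term x^4: subtract (x)·f(x) = x^4 + x^3 + 2·x^2 + x, leaving x^3 + 2·x^2 + 2·x (coefficients mod 3)
  leading term x^3: subtract (1)·f(x) = x^3 + x^2 + 2·x + 1, leaving x^2 + 2 (coefficients mod 3)
The degree is now < 3, so this is the remainder. Hence a · b ≡ x^2 + 2 in F_3[x]/(f).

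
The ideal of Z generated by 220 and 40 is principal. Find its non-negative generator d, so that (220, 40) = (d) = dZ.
(220, 40) = (20); d = 20

In the PID Z, (a, b) is generated by gcd(a, b). Compute gcd(220, 40) with the extended Euclidean algorithm, tracking rows (r, s, t) with s·220 + t·40 = r:
  row A: (220, 1, 0)   [1·220 + 0·40 = 220]
  row B: (40, 0, 1)   [0·220 + 1·40 = 40]
  220 = 5·40 + 20   → row C = row A − 5·row B = (20, 1, −5)   [check: 1·220 − 5·40 = 20]
  40 = 2·20 + 0   → remainder 0, stop. gcd = 20 (last nonzero row C).
So gcd(220, 40) = 20, with Bézout identity 1·220 − 5·40 = 20. Containment (⊇): the Bézout identity exhibits 20 as an element of (220, 40), giving (20) ⊆ (220, 40). Containment (⊆): since 20 | 220 and 20 | 40 (220 = 20·11, 40 = 20·2), every Z-linear combination of 220 and 40 is divisible by 20, so (220, 40) ⊆ (20). Therefore (220, 40) = (20), d = 20.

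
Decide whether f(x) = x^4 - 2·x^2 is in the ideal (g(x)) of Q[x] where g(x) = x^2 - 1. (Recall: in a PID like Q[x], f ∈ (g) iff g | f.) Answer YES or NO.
NO

In Q[x] the ideal (g) consists of all multiples of g, so f ∈ (g) iff g | f, i.e. iff the remainder of f on division by g is 0. Divide f by g (g is monic, so eliminate the leading term of the running remainder at each step):
  leading term x^4: subtract (x^2)·g(x) = x^4 - x^2, leaving -x^2
  leading term -x^2: subtract (-1)·g(x) = 1 - x^2, leaving -1
The remainder r(x) = -1 ≠ 0 (and deg r < deg g), so g ∤ f, i.e. f ∉ (g).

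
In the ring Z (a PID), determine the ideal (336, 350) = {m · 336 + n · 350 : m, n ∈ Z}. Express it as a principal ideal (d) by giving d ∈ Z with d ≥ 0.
In the PID Z, (a, b) is generated by gcd(a, b). Compute gcd(350, 336) with the extended Euclidean algorithm, tracking rows (r, s, t) with s·350 + t·336 = r:
  row A: (350, 1, 0)   [1·350 + 0·336 = 350]
  row B: (336, 0, 1)   [0·350 + 1·336 = 336]
  350 = 1·336 + 14   → row C = row A − 1·row B = (14, 1, −1)   [check: 1·350 − 1·336 = 14]
  336 = 24·14 + 0   → remainder 0, stop. gcd = 14 (last nonzero row C).
So gcd(336, 350) = 14, with Bézout identity 1·350 − 1·336 = 14. Containment (⊇): the Bézout identity exhibits 14 as an element of (336, 350), giving (14) ⊆ (336, 350). Containment (⊆): since 14 | 336 and 14 | 350 (336 = 14·24, 350 = 14·25), every Z-linear combination of 336 and 350 is divisible by 14, so (336, 350) ⊆ (14). Therefore (336, 350) = (14), d = 14.

Final answer: (336, 350) = (14); d = 14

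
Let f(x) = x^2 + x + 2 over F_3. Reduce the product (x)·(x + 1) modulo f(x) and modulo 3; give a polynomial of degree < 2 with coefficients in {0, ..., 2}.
a · b ≡ 1 (mod f(x))

Multiply as integer polynomials: a · b = x^2 + x. Reducing coefficients mod 3: a · b ≡ x^2 + x. Now divide by f(x) = x^2 + x + 2 in F_3[x], eliminating the leading term at each step:
  leading term x^2: subtract (1)·f(x) = x^2 + x + 2, leaving 1 (coefficients mod 3)
The degree is now < 2, so this is the remainder. Hence a · b ≡ 1 in F_3[x]/(f).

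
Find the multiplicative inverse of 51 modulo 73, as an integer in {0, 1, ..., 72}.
Apply the extended Euclidean algorithm to (73, 51), tracking rows (r, s, t) with s·73 + t·51 = r. Each division r_prev = q·r_cur + r_new produces the new row as (previous row) − q·(current row):
  row A: (73, 1, 0)   [1·73 + 0·51 = 73]
  row B: (51, 0, 1)   [0·73 + 1·51 = 51]
  73 = 1·51 + 22   → row C = row A − 1·row B = (22, 1, −1)   [check: 1·73 − 1·51 = 22]
  51 = 2·22 + 7   → row D = row B − 2·row C = (7, −2, 3)   [check: −2·73 + 3·51 = 7]
  22 = 3·7 + 1   → row E = row C − 3·row D = (1, 7, −10)   [check: 7·73 − 10·51 = 1]
  7 = 7·1 + 0   → remainder 0, stop. gcd = 1 (last nonzero row E).
The gcd is 1, so 51 is invertible mod 73. The last nonzero row gives 7·73 − 10·51 = 1, so t = −10. So 51^(−1) ≡ −10 ≡ 63 (mod 73). Verify: 51 · 63 = 3213 ≡ 1 (mod 73). ✓

Final answer: 51^(−1) ≡ 63 (mod 73)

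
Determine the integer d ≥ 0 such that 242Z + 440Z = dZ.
In the PID Z, (a, b) is generated by gcd(a, b). Compute gcd(440, 242) with the extended Euclidean algorithm, tracking rows (r, s, t) with s·440 + t·242 = r:
  row A: (440, 1, 0)   [1·440 + 0·242 = 440]
  row B: (242, 0, 1)   [0·440 + 1·242 = 242]
  440 = 1·242 + 198   → row C = row A − 1·row B = (198, 1, −1)   [check: 1·440 − 1·242 = 198]
  242 = 1·198 + 44   → row D = row B − 1·row C = (44, −1, 2)   [check: −1·440 + 2·242 = 44]
  198 = 4·44 + 22   → row E = row C − 4·row D = (22, 5, −9)   [check: 5·440 − 9·242 = 22]
  44 = 2·22 + 0   → remainder 0, stop. gcd = 22 (last nonzero row E).
So gcd(242, 440) = 22, with Bézout identity 5·440 − 9·242 = 22. Containment (⊇): the Bézout identity exhibits 22 as an element of (242, 440), giving (22) ⊆ (242, 440). Containment (⊆): since 22 | 242 and 22 | 440 (242 = 22·11, 440 = 22·20), every Z-linear combination of 242 and 440 is divisible by 22, so (242, 440) ⊆ (22). Therefore (242, 440) = (22), d = 22.

Final answer: (242, 440) = (22); d = 22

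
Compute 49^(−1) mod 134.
49^(−1) ≡ 93 (mod 134)

Apply the extended Euclidean algorithm to (134, 49), tracking rows (r, s, t) with s·134 + t·49 = r. Each division r_prev = q·r_cur + r_new produces the new row as (previous row) − q·(current row):
  row A: (134, 1, 0)   [1·134 + 0·49 = 134]
  row B: (49, 0, 1)   [0·134 + 1·49 = 49]
  134 = 2·49 + 36   → row C = row A − 2·row B = (36, 1, −2)   [check: 1·134 − 2·49 = 36]
  49 = 1·36 + 13   → row D = row B − 1·row C = (13, −1, 3)   [check: −1·134 + 3·49 = 13]
  36 = 2·13 + 10   → row E = row C − 2·row D = (10, 3, −8)   [check: 3·134 − 8·49 = 10]
  13 = 1·10 + 3   → row F = row D − 1·row E = (3, −4, 11)   [check: −4·134 + 11·49 = 3]
  10 = 3·3 + 1   → row G = row E − 3·row F = (1, 15, −41)   [check: 15·134 − 41·49 = 1]
  3 = 3·1 + 0   → remainder 0, stop. gcd = 1 (last nonzero row G).
The gcd is 1, so 49 is invertible mod 134. The last nonzero row gives 15·134 − 41·49 = 1, so t = −41. So 49^(−1) ≡ −41 ≡ 93 (mod 134). Verify: 49 · 93 = 4557 ≡ 1 (mod 134). ✓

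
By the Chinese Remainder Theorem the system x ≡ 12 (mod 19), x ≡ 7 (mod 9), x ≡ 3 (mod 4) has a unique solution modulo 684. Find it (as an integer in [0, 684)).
x ≡ 259 (mod 684); the representative in [0, 684) is 259

The moduli 19, 9, 4 are pairwise coprime, so by the CRT there is a unique solution mod 19·9·4 = 684.
Solve by successive substitution. Start with x ≡ 12 (mod 19).
  Combine with x ≡ 7 (mod 9): write x = 12 + 19·t and require 12 + 19·t ≡ 7 (mod 9), i.e. 19·t ≡ 7 − 12 ≡ 4 (mod 9). Since 19^(−1) ≡ 1 (mod 9) (19 ≡ 1 (mod 9)), t ≡ 1·4 ≡ 4 (mod 9). So x ≡ 12 + 19·4 = 88 (mod 171).
  Combine with x ≡ 3 (mod 4): write x = 88 + 171·t and require 88 + 171·t ≡ 3 (mod 4), i.e. 171·t ≡ 3 − 88 ≡ 3 (mod 4). Since 171^(−1) ≡ 3 (mod 4) (171 ≡ 3 (mod 4)), t ≡ 3·3 ≡ 1 (mod 4). So x ≡ 88 + 171·1 = 259 (mod 684).
Unique solution in [0, 684): x = 259.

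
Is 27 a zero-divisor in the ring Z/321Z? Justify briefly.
YES

gcd(27, 321) = 3 > 1, so 27 is not a unit in Z/321Z. In Z/nZ every nonzero non-unit is a zero-divisor: explicitly, take b = 321/gcd = 107 ≠ 0 (mod 321); then 27·107 = 2889 = 9·321, i.e. 27·107 ≡ 0 (mod 321). So 27 is a zero-divisor.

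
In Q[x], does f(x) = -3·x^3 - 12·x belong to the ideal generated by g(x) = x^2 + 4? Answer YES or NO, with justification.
YES

In Q[x] the ideal (g) consists of all multiples of g, so f ∈ (g) iff g | f, i.e. iff the remainder of f on division by g is 0. Divide f by g (g is monic, so eliminate the leading term of the running remainder at each step):
  leading term -3·x^3: subtract (-3·x)·g(x) = -3·x^3 - 12·x, leaving 0
The remainder is 0, so f(x) = g(x) · h(x) with h(x) = -3·x. Hence g | f, i.e. f ∈ (g).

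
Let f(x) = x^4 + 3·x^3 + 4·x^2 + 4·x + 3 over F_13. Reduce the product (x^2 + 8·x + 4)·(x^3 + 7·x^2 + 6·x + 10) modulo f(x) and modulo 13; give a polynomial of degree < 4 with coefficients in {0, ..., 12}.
a · b ≡ 8·x^2 + x + 4 (mod f(x))

Multiply as integer polynomials: a · b = x^5 + 15·x^4 + 66·x^3 + 86·x^2 + 104·x + 40. Reducing coefficients mod 13: a · b ≡ x^5 + 2·x^4 + x^3 + 8·x^2 + 1. Now divide by f(x) = x^4 + 3·x^3 + 4·x^2 + 4·x + 3 in F_13[x], eliminating the leading term at each step:
  leading term x^5: subtract (x)·f(x) = x^5 + 3·x^4 + 4·x^3 + 4·x^2 + 3·x, leaving 12·x^4 + 10·x^3 + 4·x^2 + 10·x + 1 (coefficients mod 13)
  leading term 12·x^4: subtract (12)·f(x) = 12·x^4 + 10·x^3 + 9·x^2 + 9·x + 10, leaving 8·x^2 + x + 4 (coefficients mod 13)
The degree is now < 4, so this is the remainder. Hence a · b ≡ 8·x^2 + x + 4 in F_13[x]/(f).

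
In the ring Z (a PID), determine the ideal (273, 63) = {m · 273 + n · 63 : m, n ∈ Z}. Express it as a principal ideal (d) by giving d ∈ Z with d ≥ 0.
(273, 63) = (21); d = 21

In the PID Z, (a, b) is generated by gcd(a, b). Compute gcd(273, 63) with the extended Euclidean algorithm, tracking rows (r, s, t) with s·273 + t·63 = r:
  row A: (273, 1, 0)   [1·273 + 0·63 = 273]
  row B: (63, 0, 1)   [0·273 + 1·63 = 63]
  273 = 4·63 + 21   → row C = row A − 4·row B = (21, 1, −4)   [check: 1·273 − 4·63 = 21]
  63 = 3·21 + 0   → remainder 0, stop. gcd = 21 (last nonzero row C).
So gcd(273, 63) = 21, with Bézout identity 1·273 − 4·63 = 21. Containment (⊇): the Bézout identity exhibits 21 as an element of (273, 63), giving (21) ⊆ (273, 63). Containment (⊆): since 21 | 273 and 21 | 63 (273 = 21·13, 63 = 21·3), every Z-linear combination of 273 and 63 is divisible by 21, so (273, 63) ⊆ (21). Therefore (273, 63) = (21), d = 21.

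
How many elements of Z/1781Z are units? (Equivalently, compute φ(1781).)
Z/1781Z has φ(1781) = 1632 units

An element a ∈ Z/1781Z is a unit iff gcd(a, 1781) = 1, so the number of units is φ(1781). φ is multiplicative, with φ(p^e) = p^e − p^(e−1). Factorise 1781 = 13 · 137. Then
  φ(1781) = (13 − 1) · (137 − 1) = 12 · 136 = 1632.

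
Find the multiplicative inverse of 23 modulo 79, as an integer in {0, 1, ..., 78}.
Apply the extended Euclidean algorithm to (79, 23), tracking rows (r, s, t) with s·79 + t·23 = r. Each division r_prev = q·r_cur + r_new produces the new row as (previous row) − q·(current row):
  row A: (79, 1, 0)   [1·79 + 0·23 = 79]
  row B: (23, 0, 1)   [0·79 + 1·23 = 23]
  79 = 3·23 + 10   → row C = row A − 3·row B = (10, 1, −3)   [check: 1·79 − 3·23 = 10]
  23 = 2·10 + 3   → row D = row B − 2·row C = (3, −2, 7)   [check: −2·79 + 7·23 = 3]
  10 = 3·3 + 1   → row E = row C − 3·row D = (1, 7, −24)   [check: 7·79 − 24·23 = 1]
  3 = 3·1 + 0   → remainder 0, stop. gcd = 1 (last nonzero row E).
The gcd is 1, so 23 is invertible mod 79. The last nonzero row gives 7·79 − 24·23 = 1, so t = −24. So 23^(−1) ≡ −24 ≡ 55 (mod 79). Verify: 23 · 55 = 1265 ≡ 1 (mod 79). ✓

Final answer: 23^(−1) ≡ 55 (mod 79)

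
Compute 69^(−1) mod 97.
69^(−1) ≡ 45 (mod 97)

Apply the extended Euclidean algorithm to (97, 69), tracking rows (r, s, t) with s·97 + t·69 = r. Each division r_prev = q·r_cur + r_new produces the new row as (previous row) − q·(current row):
  row A: (97, 1, 0)   [1·97 + 0·69 = 97]
  row B: (69, 0, 1)   [0·97 + 1·69 = 69]
  97 = 1·69 + 28   → row C = row A − 1·row B = (28, 1, −1)   [check: 1·97 − 1·69 = 28]
  69 = 2·28 + 13   → row D = row B − 2·row C = (13, −2, 3)   [check: −2·97 + 3·69 = 13]
  28 = 2·13 + 2   → row E = row C − 2·row D = (2, 5, −7)   [check: 5·97 − 7·69 = 2]
  13 = 6·2 + 1   → row F = row D − 6·row E = (1, −32, 45)   [check: −32·97 + 45·69 = 1]
  2 = 2·1 + 0   → remainder 0, stop. gcd = 1 (last nonzero row F).
The gcd is 1, so 69 is invertible mod 97. The last nonzero row gives −32·97 + 45·69 = 1, so t = 45. So 69^(−1) ≡ 45 (mod 97). Verify: 69 · 45 = 3105 ≡ 1 (mod 97). ✓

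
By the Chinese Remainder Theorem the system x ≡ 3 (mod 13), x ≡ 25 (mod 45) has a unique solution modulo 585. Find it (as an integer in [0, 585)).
x ≡ 250 (mod 585); the representative in [0, 585) is 250

The moduli 13, 45 are pairwise coprime, so by the CRT there is a unique solution mod 13·45 = 585.
Solve by successive substitution. Start with x ≡ 3 (mod 13).
  Combine with x ≡ 25 (mod 45): write x = 3 + 13·t and require 3 + 13·t ≡ 25 (mod 45), i.e. 13·t ≡ 25 − 3 ≡ 22 (mod 45). Since 13^(−1) ≡ 7 (mod 45), t ≡ 7·22 ≡ 19 (mod 45). So x ≡ 3 + 13·19 = 250 (mod 585).
Unique solution in [0, 585): x = 250.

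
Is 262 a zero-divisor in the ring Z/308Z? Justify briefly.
gcd(262, 308) = 2 > 1, so 262 is not a unit in Z/308Z. In Z/nZ every nonzero non-unit is a zero-divisor: explicitly, take b = 308/gcd = 154 ≠ 0 (mod 308); then 262·154 = 40348 = 131·308, i.e. 262·154 ≡ 0 (mod 308). So 262 is a zero-divisor.

Final answer: YES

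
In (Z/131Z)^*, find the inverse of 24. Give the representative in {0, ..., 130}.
Apply the extended Euclidean algorithm to (131, 24), tracking rows (r, s, t) with s·131 + t·24 = r. Each division r_prev = q·r_cur + r_new produces the new row as (previous row) − q·(current row):
  row A: (131, 1, 0)   [1·131 + 0·24 = 131]
  row B: (24, 0, 1)   [0·131 + 1·24 = 24]
  131 = 5·24 + 11   → row C = row A − 5·row B = (11, 1, −5)   [check: 1·131 − 5·24 = 11]
  24 = 2·11 + 2   → row D = row B − 2·row C = (2, −2, 11)   [check: −2·131 + 11·24 = 2]
  11 = 5·2 + 1   → row E = row C − 5·row D = (1, 11, −60)   [check: 11·131 − 60·24 = 1]
  2 = 2·1 + 0   → remainder 0, stop. gcd = 1 (last nonzero row E).
The gcd is 1, so 24 is invertible mod 131. The last nonzero row gives 11·131 − 60·24 = 1, so t = −60. So 24^(−1) ≡ −60 ≡ 71 (mod 131). Verify: 24 · 71 = 1704 ≡ 1 (mod 131). ✓

Final answer: 24^(−1) ≡ 71 (mod 131)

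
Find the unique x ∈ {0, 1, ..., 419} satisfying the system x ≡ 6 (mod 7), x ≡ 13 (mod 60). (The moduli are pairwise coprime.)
The moduli 7, 60 are pairwise coprime, so by the CRT there is a unique solution mod 7·60 = 420.
Solve by successive substitution. Start with x ≡ 6 (mod 7).
  Combine with x ≡ 13 (mod 60): write x = 6 + 7·t and require 6 + 7·t ≡ 13 (mod 60), i.e. 7·t ≡ 13 − 6 ≡ 7 (mod 60). Since 7^(−1) ≡ 43 (mod 60), t ≡ 43·7 ≡ 1 (mod 60). So x ≡ 6 + 7·1 = 13 (mod 420).
Unique solution in [0, 420): x = 13.

Final answer: x ≡ 13 (mod 420); the representative in [0, 420) is 13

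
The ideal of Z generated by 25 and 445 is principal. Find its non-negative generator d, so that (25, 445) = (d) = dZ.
(25, 445) = (5); d = 5

In the PID Z, (a, b) is generated by gcd(a, b). Compute gcd(445, 25) with the extended Euclidean algorithm, tracking rows (r, s, t) with s·445 + t·25 = r:
  row A: (445, 1, 0)   [1·445 + 0·25 = 445]
  row B: (25, 0, 1)   [0·445 + 1·25 = 25]
  445 = 17·25 + 20   → row C = row A − 17·row B = (20, 1, −17)   [check: 1·445 − 17·25 = 20]
  25 = 1·20 + 5   → row D = row B − 1·row C = (5, −1, 18)   [check: −1·445 + 18·25 = 5]
  20 = 4·5 + 0   → remainder 0, stop. gcd = 5 (last nonzero row D).
So gcd(25, 445) = 5, with Bézout identity −1·445 + 18·25 = 5. Containment (⊇): the Bézout identity exhibits 5 as an element of (25, 445), giving (5) ⊆ (25, 445). Containment (⊆): since 5 | 25 and 5 | 445 (25 = 5·5, 445 = 5·89), every Z-linear combination of 25 and 445 is divisible by 5, so (25, 445) ⊆ (5). Therefore (25, 445) = (5), d = 5.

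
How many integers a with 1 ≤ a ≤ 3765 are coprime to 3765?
2000

The number of a ∈ {1, ..., 3765} with gcd(a, 3765) = 1 is by definition Euler's totient φ(3765). φ is multiplicative, with φ(p^e) = p^e − p^(e−1). Factorise 3765 = 3 · 5 · 251. Then
  φ(3765) = (3 − 1) · (5 − 1) · (251 − 1) = 2 · 4 · 250 = 2000.
So there are 2000 such integers.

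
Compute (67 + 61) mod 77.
51

Both summands are already reduced mod 77. 67 + 61 = 128; 128 = 1·77 + 51, so (67 + 61) mod 77 = 51.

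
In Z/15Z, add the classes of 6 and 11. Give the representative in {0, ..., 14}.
Both summands are already reduced mod 15. 6 + 11 = 17; 17 = 1·15 + 2, so (6 + 11) mod 15 = 2.

Final answer: 2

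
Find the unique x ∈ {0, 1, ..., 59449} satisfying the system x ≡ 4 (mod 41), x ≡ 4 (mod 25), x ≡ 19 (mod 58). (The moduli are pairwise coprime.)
x ≡ 46129 (mod 59450); the representative in [0, 59450) is 46129

The moduli 41, 25, 58 are pairwise coprime, so by the CRT there is a unique solution mod 41·25·58 = 59450.
Solve by successive substitution. Start with x ≡ 4 (mod 41).
  Combine with x ≡ 4 (mod 25): write x = 4 + 41·t and require 4 + 41·t ≡ 4 (mod 25), i.e. 41·t ≡ 4 − 4 ≡ 0 (mod 25). Since 41^(−1) ≡ 11 (mod 25) (41 ≡ 16 (mod 25)), t ≡ 11·0 ≡ 0 (mod 25). So x ≡ 4 + 41·0 = 4 (mod 1025).
  Combine with x ≡ 19 (mod 58): write x = 4 + 1025·t and require 4 + 1025·t ≡ 19 (mod 58), i.e. 1025·t ≡ 19 − 4 ≡ 15 (mod 58). Since 1025^(−1) ≡ 3 (mod 58) (1025 ≡ 39 (mod 58)), t ≡ 3·15 ≡ 45 (mod 58). So x ≡ 4 + 1025·45 = 46129 (mod 59450).
Unique solution in [0, 59450): x = 46129.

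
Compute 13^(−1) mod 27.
Apply the extended Euclidean algorithm to (27, 13), tracking rows (r, s, t) with s·27 + t·13 = r. Each division r_prev = q·r_cur + r_new produces the new row as (previous row) − q·(current row):
  row A: (27, 1, 0)   [1·27 + 0·13 = 27]
  row B: (13, 0, 1)   [0·27 + 1·13 = 13]
  27 = 2·13 + 1   → row C = row A − 2·row B = (1, 1, −2)   [check: 1·27 − 2·13 = 1]
  13 = 13·1 + 0   → remainder 0, stop. gcd = 1 (last nonzero row C).
The gcd is 1, so 13 is invertible mod 27. The last nonzero row gives 1·27 − 2·13 = 1, so t = −2. So 13^(−1) ≡ −2 ≡ 25 (mod 27). Verify: 13 · 25 = 325 ≡ 1 (mod 27). ✓

Final answer: 13^(−1) ≡ 25 (mod 27)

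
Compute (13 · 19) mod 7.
Reduce the factors first: 13 ≡ 6, 19 ≡ 5 (mod 7), so 13 · 19 ≡ 6 · 5 (mod 7). 6 · 5 = 30. Dividing by 7: 30 = 4·7 + 2. So (13 · 19) mod 7 = 2.

Final answer: 2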